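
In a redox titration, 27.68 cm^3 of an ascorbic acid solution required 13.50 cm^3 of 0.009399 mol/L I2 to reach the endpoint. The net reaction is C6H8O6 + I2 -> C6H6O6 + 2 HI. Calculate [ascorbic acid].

0.00458 M

n(I2) = 0.009399 x 0.01350 = 0.0001269 mol.
From the balanced equation, 1 mol I2 reacts with 1 mol ascorbic acid, so n(ascorbic acid) = 0.0001269 x 1/1 = 0.0001269 mol.
[ascorbic acid] = 0.0001269 / 0.02768 L = 0.00458 M.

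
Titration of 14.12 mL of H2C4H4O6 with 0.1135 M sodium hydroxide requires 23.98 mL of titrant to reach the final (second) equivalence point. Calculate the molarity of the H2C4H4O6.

n(NaOH) = 0.1135 x 0.02398 = 0.002722 mol.
At the final (second) equivalence point, 2 mol OH^- react per mol H2C4H4O6, so n(H2C4H4O6) = 0.002722 / 2 = 0.001361 mol.
[H2C4H4O6] = 0.001361 / 0.01412 L = 0.0964 M.

0.0964 M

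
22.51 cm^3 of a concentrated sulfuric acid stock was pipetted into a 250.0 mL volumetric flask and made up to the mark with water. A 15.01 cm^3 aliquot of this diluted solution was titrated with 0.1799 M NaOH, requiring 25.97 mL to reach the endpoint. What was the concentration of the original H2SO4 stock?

n(NaOH) = 0.1799 x 0.02597 = 0.004672 mol.
n(H2SO4) in the aliquot = 0.004672 x 1/2 = 0.002336 mol.
[diluted H2SO4] = 0.002336 / 0.01501 = 0.1556 M.
Dilution factor = 250.0/22.51 = 11.11, so [stock] = 0.1556 x 11.11 = 1.73 M.

1.73 M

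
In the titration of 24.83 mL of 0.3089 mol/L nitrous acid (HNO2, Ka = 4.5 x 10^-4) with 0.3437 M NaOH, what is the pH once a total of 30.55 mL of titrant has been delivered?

12.71

n(acid) = 0.3089 x 0.02483 = 0.007670 mol; n(NaOH) added = 0.3437 x 0.03055 = 0.01050 mol.
Base is in excess by 0.01050 - 0.007670 = 0.002830 mol in a total volume of 0.05538 L.
[OH^-] = 0.002830/0.05538 = 0.05110 M, so pOH = 1.29 and pH = 14.00 - 1.29 = 12.71.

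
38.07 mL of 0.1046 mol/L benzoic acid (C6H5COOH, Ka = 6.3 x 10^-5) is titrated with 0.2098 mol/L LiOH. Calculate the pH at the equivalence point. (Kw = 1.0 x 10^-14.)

n(C6H5COOH) = 0.1046 x 0.03807 = 0.003982 mol; V(LiOH) at equivalence = 0.003982/0.2098 = 0.01898 L.
At equivalence all the acid is converted to C6H5COO-; total volume = 0.03807 + 0.01898 = 0.05705 L, so [C6H5COO-] = 0.003982/0.05705 = 0.06980 M.
Kb = Kw/Ka = 1.0e-14 / 6.3 x 10^-5 = 1.59e-10.
[OH^-] = sqrt(Kb x [C6H5COO-]) = sqrt(1.59e-10 x 0.06980) = 3.33e-6 M.
pOH = 5.48, so pH = 14.00 - 5.48 = 8.52.

8.52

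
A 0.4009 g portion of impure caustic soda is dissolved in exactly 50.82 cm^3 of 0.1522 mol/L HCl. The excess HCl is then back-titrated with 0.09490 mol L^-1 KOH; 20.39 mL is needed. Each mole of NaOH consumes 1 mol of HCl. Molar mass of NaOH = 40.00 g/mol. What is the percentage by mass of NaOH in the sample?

Total n(HCl) added = 0.1522 x 0.05082 = 0.007735 mol.
n(KOH) used = 0.09490 x 0.02039 = 0.001935 mol, which equals the excess n(HCl).
So n(HCl) consumed by the sample = 0.007735 - 0.001935 = 0.005800 mol.
n(NaOH) = 0.005800 / 1 = 0.005800 mol.
mass NaOH = 0.005800 x 40.00 = 0.2320 g, so %NaOH = 0.2320/0.4009 x 100 = 57.9%.

57.9%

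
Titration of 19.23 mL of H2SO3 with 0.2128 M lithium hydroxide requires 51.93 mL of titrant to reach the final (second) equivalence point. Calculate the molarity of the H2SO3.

n(LiOH) = 0.2128 x 0.05193 = 0.01105 mol.
At the final (second) equivalence point, 2 mol OH^- react per mol H2SO3, so n(H2SO3) = 0.01105 / 2 = 0.005525 mol.
[H2SO3] = 0.005525 / 0.01923 L = 0.287 M.

0.287 M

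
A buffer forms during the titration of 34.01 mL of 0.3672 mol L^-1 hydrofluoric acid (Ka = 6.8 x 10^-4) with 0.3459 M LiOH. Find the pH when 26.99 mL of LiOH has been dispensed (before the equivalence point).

Initial n(HF) = 0.3672 x 0.03401 = 0.01249 mol.
n(LiOH) added = 0.3459 x 0.02699 = 0.009336 mol, converting that many moles of HF to F-.
Remaining n(HF) = 0.003153 mol; n(F-) = 0.009336 mol.
By Henderson-Hasselbalch, pH = pKa + log([A^-]/[HA]) = 3.17 + log(0.009336/0.003153) = 3.17 + (+0.47) = 3.64.

3.64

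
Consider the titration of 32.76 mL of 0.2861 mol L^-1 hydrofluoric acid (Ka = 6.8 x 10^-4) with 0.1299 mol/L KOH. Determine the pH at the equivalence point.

8.06

n(HF) = 0.2861 x 0.03276 = 0.009373 mol; V(KOH) at equivalence = 0.009373/0.1299 = 0.07215 L.
At equivalence all the acid is converted to F-; total volume = 0.03276 + 0.07215 = 0.1049 L, so [F-] = 0.009373/0.1049 = 0.08934 M.
Kb = Kw/Ka = 1.0e-14 / 6.8 x 10^-4 = 1.47e-11.
[OH^-] = sqrt(Kb x [F-]) = sqrt(1.47e-11 x 0.08934) = 1.15e-6 M.
pOH = 5.94, so pH = 14.00 - 5.94 = 8.06.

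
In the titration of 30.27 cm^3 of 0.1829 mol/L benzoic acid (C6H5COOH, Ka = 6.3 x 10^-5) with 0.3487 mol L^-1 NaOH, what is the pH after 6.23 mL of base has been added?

4.01

Initial n(C6H5COOH) = 0.1829 x 0.03027 = 0.005536 mol.
n(NaOH) added = 0.3487 x 0.006230 = 0.002172 mol, converting that many moles of C6H5COOH to C6H5COO-.
Remaining n(C6H5COOH) = 0.003364 mol; n(C6H5COO-) = 0.002172 mol.
By Henderson-Hasselbalch, pH = pKa + log([A^-]/[HA]) = 4.20 + log(0.002172/0.003364) = 4.20 + (-0.19) = 4.01.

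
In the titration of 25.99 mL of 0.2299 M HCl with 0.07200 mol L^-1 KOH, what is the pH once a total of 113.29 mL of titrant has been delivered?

12.19

n(acid) = 0.2299 x 0.02599 = 0.005975 mol; n(KOH) added = 0.07200 x 0.1133 = 0.008157 mol.
Base is in excess by 0.008157 - 0.005975 = 0.002182 mol in a total volume of 0.1393 L.
[OH^-] = 0.002182/0.1393 = 0.01566 M, so pOH = 1.81 and pH = 14.00 - 1.81 = 12.19.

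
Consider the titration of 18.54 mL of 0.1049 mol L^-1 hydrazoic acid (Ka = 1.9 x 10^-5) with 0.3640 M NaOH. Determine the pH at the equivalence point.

8.82

n(HN3) = 0.1049 x 0.01854 = 0.001945 mol; V(NaOH) at equivalence = 0.001945/0.3640 = 0.005343 L.
At equivalence all the acid is converted to N3-; total volume = 0.01854 + 0.005343 = 0.02388 L, so [N3-] = 0.001945/0.02388 = 0.08143 M.
Kb = Kw/Ka = 1.0e-14 / 1.9 x 10^-5 = 5.26e-10.
[OH^-] = sqrt(Kb x [N3-]) = sqrt(5.26e-10 x 0.08143) = 6.55e-6 M.
pOH = 5.18, so pH = 14.00 - 5.18 = 8.82.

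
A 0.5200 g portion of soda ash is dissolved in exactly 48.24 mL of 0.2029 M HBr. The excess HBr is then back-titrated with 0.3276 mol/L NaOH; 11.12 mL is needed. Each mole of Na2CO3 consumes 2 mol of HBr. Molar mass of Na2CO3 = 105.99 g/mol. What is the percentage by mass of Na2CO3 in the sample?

Total n(HBr) added = 0.2029 x 0.04824 = 0.009788 mol.
n(NaOH) used = 0.3276 x 0.01112 = 0.003643 mol, which equals the excess n(HBr).
So n(HBr) consumed by the sample = 0.009788 - 0.003643 = 0.006145 mol.
n(Na2CO3) = 0.006145 / 2 = 0.003072 mol.
mass Na2CO3 = 0.003072 x 105.99 = 0.3257 g, so %Na2CO3 = 0.3257/0.5200 x 100 = 62.6%.

62.6%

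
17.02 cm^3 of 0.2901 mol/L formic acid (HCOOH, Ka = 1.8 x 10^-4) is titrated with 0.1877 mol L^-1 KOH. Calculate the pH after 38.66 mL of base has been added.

12.62

n(acid) = 0.2901 x 0.01702 = 0.004938 mol; n(KOH) added = 0.1877 x 0.03866 = 0.007256 mol.
Base is in excess by 0.007256 - 0.004938 = 0.002319 mol in a total volume of 0.05568 L.
[OH^-] = 0.002319/0.05568 = 0.04165 M, so pOH = 1.38 and pH = 14.00 - 1.38 = 12.62.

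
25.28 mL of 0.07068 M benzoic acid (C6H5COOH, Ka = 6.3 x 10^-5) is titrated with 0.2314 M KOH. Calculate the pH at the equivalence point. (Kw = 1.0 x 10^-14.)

n(C6H5COOH) = 0.07068 x 0.02528 = 0.001787 mol; V(KOH) at equivalence = 0.001787/0.2314 = 0.007722 L.
At equivalence all the acid is converted to C6H5COO-; total volume = 0.02528 + 0.007722 = 0.03300 L, so [C6H5COO-] = 0.001787/0.03300 = 0.05414 M.
Kb = Kw/Ka = 1.0e-14 / 6.3 x 10^-5 = 1.59e-10.
[OH^-] = sqrt(Kb x [C6H5COO-]) = sqrt(1.59e-10 x 0.05414) = 2.93e-6 M.
pOH = 5.53, so pH = 14.00 - 5.53 = 8.47.

8.47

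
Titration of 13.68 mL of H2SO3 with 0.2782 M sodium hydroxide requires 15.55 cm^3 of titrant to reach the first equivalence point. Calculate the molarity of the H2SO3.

0.316 M

n(NaOH) = 0.2782 x 0.01555 = 0.004326 mol.
At the first equivalence point, 1 mol OH^- react per mol H2SO3, so n(H2SO3) = 0.004326 / 1 = 0.004326 mol.
[H2SO3] = 0.004326 / 0.01368 L = 0.316 M.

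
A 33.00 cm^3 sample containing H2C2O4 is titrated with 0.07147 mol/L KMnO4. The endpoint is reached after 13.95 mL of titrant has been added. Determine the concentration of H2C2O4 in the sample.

0.0755 M

n(KMnO4) = 0.07147 x 0.01395 = 0.0009970 mol.
From the balanced equation, 2 mol KMnO4 reacts with 5 mol H2C2O4, so n(H2C2O4) = 0.0009970 x 5/2 = 0.002493 mol.
[H2C2O4] = 0.002493 / 0.03300 L = 0.0755 M.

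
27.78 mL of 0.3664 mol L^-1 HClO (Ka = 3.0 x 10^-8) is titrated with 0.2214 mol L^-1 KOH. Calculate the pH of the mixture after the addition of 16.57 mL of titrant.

Initial n(HClO) = 0.3664 x 0.02778 = 0.01018 mol.
n(KOH) added = 0.2214 x 0.01657 = 0.003669 mol, converting that many moles of HClO to ClO-.
Remaining n(HClO) = 0.006510 mol; n(ClO-) = 0.003669 mol.
By Henderson-Hasselbalch, pH = pKa + log([A^-]/[HA]) = 7.52 + log(0.003669/0.006510) = 7.52 + (-0.25) = 7.27.

7.27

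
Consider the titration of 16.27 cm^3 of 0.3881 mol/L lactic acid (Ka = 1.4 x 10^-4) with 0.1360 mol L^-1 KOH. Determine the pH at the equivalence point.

n(HC3H5O3) = 0.3881 x 0.01627 = 0.006314 mol; V(KOH) at equivalence = 0.006314/0.1360 = 0.04643 L.
At equivalence all the acid is converted to C3H5O3-; total volume = 0.01627 + 0.04643 = 0.06270 L, so [C3H5O3-] = 0.006314/0.06270 = 0.1007 M.
Kb = Kw/Ka = 1.0e-14 / 1.4 x 10^-4 = 7.14e-11.
[OH^-] = sqrt(Kb x [C3H5O3-]) = sqrt(7.14e-11 x 0.1007) = 2.68e-6 M.
pOH = 5.57, so pH = 14.00 - 5.57 = 8.43.

8.43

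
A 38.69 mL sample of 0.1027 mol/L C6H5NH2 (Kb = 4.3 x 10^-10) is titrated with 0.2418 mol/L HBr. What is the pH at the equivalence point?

n(C6H5NH2) = 0.1027 x 0.03869 = 0.003973 mol; V(HBr) at equivalence = 0.003973/0.2418 = 0.01643 L.
At equivalence the base is fully converted to C6H5NH3+; total volume = 0.05512 L, so [C6H5NH3+] = 0.003973/0.05512 = 0.07208 M.
Ka(C6H5NH3+) = Kw/Kb = 1.0e-14 / 4.3 x 10^-10 = 2.33e-5.
[H^+] = sqrt(Ka x [C6H5NH3+]) = sqrt(2.33e-5 x 0.07208) = 0.00129 M.
pH = -log(0.00129) = 2.89.

2.89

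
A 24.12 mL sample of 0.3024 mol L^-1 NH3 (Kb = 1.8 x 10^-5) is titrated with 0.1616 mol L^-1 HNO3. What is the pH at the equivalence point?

n(NH3) = 0.3024 x 0.02412 = 0.007294 mol; V(HNO3) at equivalence = 0.007294/0.1616 = 0.04514 L.
At equivalence the base is fully converted to NH4+; total volume = 0.06926 L, so [NH4+] = 0.007294/0.06926 = 0.1053 M.
Ka(NH4+) = Kw/Kb = 1.0e-14 / 1.8 x 10^-5 = 5.56e-10.
[H^+] = sqrt(Ka x [NH4+]) = sqrt(5.56e-10 x 0.1053) = 7.65e-6 M.
pH = -log(7.65e-6) = 5.12.

5.12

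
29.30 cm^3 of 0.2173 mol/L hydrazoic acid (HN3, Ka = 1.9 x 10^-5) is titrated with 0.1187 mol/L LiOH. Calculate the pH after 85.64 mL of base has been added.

12.52

n(acid) = 0.2173 x 0.02930 = 0.006367 mol; n(LiOH) added = 0.1187 x 0.08564 = 0.01017 mol.
Base is in excess by 0.01017 - 0.006367 = 0.003799 mol in a total volume of 0.1149 L.
[OH^-] = 0.003799/0.1149 = 0.03305 M, so pOH = 1.48 and pH = 14.00 - 1.48 = 12.52.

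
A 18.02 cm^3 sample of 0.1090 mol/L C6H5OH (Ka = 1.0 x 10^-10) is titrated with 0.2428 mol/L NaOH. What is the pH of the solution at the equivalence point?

n(C6H5OH) = 0.1090 x 0.01802 = 0.001964 mol; V(NaOH) at equivalence = 0.001964/0.2428 = 0.008090 L.
At equivalence all the acid is converted to C6H5O-; total volume = 0.01802 + 0.008090 = 0.02611 L, so [C6H5O-] = 0.001964/0.02611 = 0.07523 M.
Kb = Kw/Ka = 1.0e-14 / 1.0 x 10^-10 = 0.000100.
[OH^-] = sqrt(Kb x [C6H5O-]) = sqrt(0.000100 x 0.07523) = 0.00274 M.
pOH = 2.56, so pH = 14.00 - 2.56 = 11.44.

11.44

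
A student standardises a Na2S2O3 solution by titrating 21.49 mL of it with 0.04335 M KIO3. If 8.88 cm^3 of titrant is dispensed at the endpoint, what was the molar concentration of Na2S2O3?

n(KIO3) = 0.04335 x 0.008880 = 0.0003849 mol.
From the balanced equation, 1 mol KIO3 reacts with 6 mol Na2S2O3, so n(Na2S2O3) = 0.0003849 x 6/1 = 0.002310 mol.
[Na2S2O3] = 0.002310 / 0.02149 L = 0.107 M.

0.107 M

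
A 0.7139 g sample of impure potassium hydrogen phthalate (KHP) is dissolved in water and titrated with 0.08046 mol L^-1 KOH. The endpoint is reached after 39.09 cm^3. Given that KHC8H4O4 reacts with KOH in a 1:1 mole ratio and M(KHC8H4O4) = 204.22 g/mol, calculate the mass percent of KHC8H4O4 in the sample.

90.0%

n(KOH) = 0.08046 x 0.03909 = 0.003145 mol.
n(KHC8H4O4) = 0.003145 / 1 = 0.003145 mol.
mass of KHC8H4O4 = 0.003145 x 204.22 = 0.6423 g.
% purity = 0.6423 / 0.7139 x 100 = 90.0%.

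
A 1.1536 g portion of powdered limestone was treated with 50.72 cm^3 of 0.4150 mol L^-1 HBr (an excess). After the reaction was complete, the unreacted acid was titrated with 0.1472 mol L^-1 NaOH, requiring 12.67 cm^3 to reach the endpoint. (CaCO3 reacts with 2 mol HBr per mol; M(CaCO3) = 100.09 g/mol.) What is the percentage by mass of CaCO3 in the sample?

83.2%

Total n(HBr) added = 0.4150 x 0.05072 = 0.02105 mol.
n(NaOH) used = 0.1472 x 0.01267 = 0.001865 mol, which equals the excess n(HBr).
So n(HBr) consumed by the sample = 0.02105 - 0.001865 = 0.01918 mol.
n(CaCO3) = 0.01918 / 2 = 0.009592 mol.
mass CaCO3 = 0.009592 x 100.09 = 0.9601 g, so %CaCO3 = 0.9601/1.1536 x 100 = 83.2%.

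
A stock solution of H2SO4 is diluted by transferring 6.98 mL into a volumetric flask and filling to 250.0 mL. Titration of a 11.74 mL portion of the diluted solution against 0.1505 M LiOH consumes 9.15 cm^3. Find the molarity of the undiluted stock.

2.10 M

n(LiOH) = 0.1505 x 0.009150 = 0.001377 mol.
n(H2SO4) in the aliquot = 0.001377 x 1/2 = 0.0006885 mol.
[diluted H2SO4] = 0.0006885 / 0.01174 = 0.05865 M.
Dilution factor = 250.0/6.980 = 35.82, so [stock] = 0.05865 x 35.82 = 2.10 M.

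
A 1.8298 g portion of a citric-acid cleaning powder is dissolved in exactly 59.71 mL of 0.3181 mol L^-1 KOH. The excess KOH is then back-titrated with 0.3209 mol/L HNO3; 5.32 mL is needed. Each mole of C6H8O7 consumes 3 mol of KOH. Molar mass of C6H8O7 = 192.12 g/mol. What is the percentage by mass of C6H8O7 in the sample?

Total n(KOH) added = 0.3181 x 0.05971 = 0.01899 mol.
n(HNO3) used = 0.3209 x 0.005320 = 0.001707 mol, which equals the excess n(KOH).
So n(KOH) consumed by the sample = 0.01899 - 0.001707 = 0.01729 mol.
n(C6H8O7) = 0.01729 / 3 = 0.005762 mol.
mass C6H8O7 = 0.005762 x 192.12 = 1.107 g, so %C6H8O7 = 1.107/1.8298 x 100 = 60.5%.

60.5%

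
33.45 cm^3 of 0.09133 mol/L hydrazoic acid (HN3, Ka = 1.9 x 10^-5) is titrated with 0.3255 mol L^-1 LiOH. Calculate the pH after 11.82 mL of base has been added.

12.24

n(acid) = 0.09133 x 0.03345 = 0.003055 mol; n(LiOH) added = 0.3255 x 0.01182 = 0.003847 mol.
Base is in excess by 0.003847 - 0.003055 = 0.0007924 mol in a total volume of 0.04527 L.
[OH^-] = 0.0007924/0.04527 = 0.01750 M, so pOH = 1.76 and pH = 14.00 - 1.76 = 12.24.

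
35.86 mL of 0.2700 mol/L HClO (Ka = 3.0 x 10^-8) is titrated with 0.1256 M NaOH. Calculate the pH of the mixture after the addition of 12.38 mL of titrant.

Initial n(HClO) = 0.2700 x 0.03586 = 0.009682 mol.
n(NaOH) added = 0.1256 x 0.01238 = 0.001555 mol, converting that many moles of HClO to ClO-.
Remaining n(HClO) = 0.008127 mol; n(ClO-) = 0.001555 mol.
By Henderson-Hasselbalch, pH = pKa + log([A^-]/[HA]) = 7.52 + log(0.001555/0.008127) = 7.52 + (-0.72) = 6.80.

6.80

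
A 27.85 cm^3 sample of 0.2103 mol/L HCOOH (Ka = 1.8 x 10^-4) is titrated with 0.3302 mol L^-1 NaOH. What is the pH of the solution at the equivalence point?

n(HCOOH) = 0.2103 x 0.02785 = 0.005857 mol; V(NaOH) at equivalence = 0.005857/0.3302 = 0.01774 L.
At equivalence all the acid is converted to HCOO-; total volume = 0.02785 + 0.01774 = 0.04559 L, so [HCOO-] = 0.005857/0.04559 = 0.1285 M.
Kb = Kw/Ka = 1.0e-14 / 1.8 x 10^-4 = 5.56e-11.
[OH^-] = sqrt(Kb x [HCOO-]) = sqrt(5.56e-11 x 0.1285) = 2.67e-6 M.
pOH = 5.57, so pH = 14.00 - 5.57 = 8.43.

8.43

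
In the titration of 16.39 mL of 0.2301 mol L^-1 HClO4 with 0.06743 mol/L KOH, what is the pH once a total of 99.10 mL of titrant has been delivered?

n(acid) = 0.2301 x 0.01639 = 0.003771 mol; n(KOH) added = 0.06743 x 0.09910 = 0.006682 mol.
Base is in excess by 0.006682 - 0.003771 = 0.002911 mol in a total volume of 0.1155 L.
[OH^-] = 0.002911/0.1155 = 0.02521 M, so pOH = 1.60 and pH = 14.00 - 1.60 = 12.40.

12.40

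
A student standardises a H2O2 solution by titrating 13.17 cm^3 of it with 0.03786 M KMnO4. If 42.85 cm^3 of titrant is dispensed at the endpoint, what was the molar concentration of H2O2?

0.308 M

n(KMnO4) = 0.03786 x 0.04285 = 0.001622 mol.
From the balanced equation, 2 mol KMnO4 reacts with 5 mol H2O2, so n(H2O2) = 0.001622 x 5/2 = 0.004056 mol.
[H2O2] = 0.004056 / 0.01317 L = 0.308 M.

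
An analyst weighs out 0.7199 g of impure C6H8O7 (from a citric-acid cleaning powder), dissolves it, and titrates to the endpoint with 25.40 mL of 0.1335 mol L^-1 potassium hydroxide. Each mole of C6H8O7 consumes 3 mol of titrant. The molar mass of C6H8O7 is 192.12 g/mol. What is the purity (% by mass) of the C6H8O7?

30.2%

n(KOH) = 0.1335 x 0.02540 = 0.003391 mol.
n(C6H8O7) = 0.003391 / 3 = 0.001130 mol.
mass of C6H8O7 = 0.001130 x 192.12 = 0.2172 g.
% purity = 0.2172 / 0.7199 x 100 = 30.2%.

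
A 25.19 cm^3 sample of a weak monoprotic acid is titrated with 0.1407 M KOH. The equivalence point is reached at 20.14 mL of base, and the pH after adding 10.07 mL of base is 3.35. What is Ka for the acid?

4.5 x 10^-4

10.07 mL is half of the equivalence volume, so this is the half-equivalence point where [HA] = [A^-].
At half-equivalence pH = pKa, so pKa = 3.35.
Ka = 10^(-3.35) = 4.5 x 10^-4.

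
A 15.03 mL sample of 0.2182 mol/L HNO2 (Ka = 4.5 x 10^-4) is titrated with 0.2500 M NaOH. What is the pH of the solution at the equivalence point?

n(HNO2) = 0.2182 x 0.01503 = 0.003280 mol; V(NaOH) at equivalence = 0.003280/0.2500 = 0.01312 L.
At equivalence all the acid is converted to NO2-; total volume = 0.01503 + 0.01312 = 0.02815 L, so [NO2-] = 0.003280/0.02815 = 0.1165 M.
Kb = Kw/Ka = 1.0e-14 / 4.5 x 10^-4 = 2.22e-11.
[OH^-] = sqrt(Kb x [NO2-]) = sqrt(2.22e-11 x 0.1165) = 1.61e-6 M.
pOH = 5.79, so pH = 14.00 - 5.79 = 8.21.

8.21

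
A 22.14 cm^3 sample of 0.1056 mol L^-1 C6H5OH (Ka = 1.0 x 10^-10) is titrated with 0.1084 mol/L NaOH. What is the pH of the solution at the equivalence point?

n(C6H5OH) = 0.1056 x 0.02214 = 0.002338 mol; V(NaOH) at equivalence = 0.002338/0.1084 = 0.02157 L.
At equivalence all the acid is converted to C6H5O-; total volume = 0.02214 + 0.02157 = 0.04371 L, so [C6H5O-] = 0.002338/0.04371 = 0.05349 M.
Kb = Kw/Ka = 1.0e-14 / 1.0 x 10^-10 = 0.000100.
[OH^-] = sqrt(Kb x [C6H5O-]) = sqrt(0.000100 x 0.05349) = 0.00231 M.
pOH = 2.64, so pH = 14.00 - 2.64 = 11.36.

11.36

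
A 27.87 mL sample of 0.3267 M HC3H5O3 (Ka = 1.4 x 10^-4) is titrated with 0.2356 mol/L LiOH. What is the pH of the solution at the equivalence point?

8.50

n(HC3H5O3) = 0.3267 x 0.02787 = 0.009105 mol; V(LiOH) at equivalence = 0.009105/0.2356 = 0.03865 L.
At equivalence all the acid is converted to C3H5O3-; total volume = 0.02787 + 0.03865 = 0.06652 L, so [C3H5O3-] = 0.009105/0.06652 = 0.1369 M.
Kb = Kw/Ka = 1.0e-14 / 1.4 x 10^-4 = 7.14e-11.
[OH^-] = sqrt(Kb x [C3H5O3-]) = sqrt(7.14e-11 x 0.1369) = 3.13e-6 M.
pOH = 5.50, so pH = 14.00 - 5.50 = 8.50.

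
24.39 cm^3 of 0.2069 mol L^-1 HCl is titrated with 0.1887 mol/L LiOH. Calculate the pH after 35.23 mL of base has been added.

12.43

n(acid) = 0.2069 x 0.02439 = 0.005046 mol; n(LiOH) added = 0.1887 x 0.03523 = 0.006648 mol.
Base is in excess by 0.006648 - 0.005046 = 0.001602 mol in a total volume of 0.05962 L.
[OH^-] = 0.001602/0.05962 = 0.02686 M, so pOH = 1.57 and pH = 14.00 - 1.57 = 12.43.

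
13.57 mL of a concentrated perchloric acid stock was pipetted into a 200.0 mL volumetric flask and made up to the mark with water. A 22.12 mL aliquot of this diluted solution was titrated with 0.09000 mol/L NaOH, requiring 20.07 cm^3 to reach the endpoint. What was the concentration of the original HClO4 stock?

n(NaOH) = 0.09000 x 0.02007 = 0.001806 mol.
n(HClO4) in the aliquot = 0.001806 mol.
[diluted HClO4] = 0.001806 / 0.02212 = 0.08166 M.
Dilution factor = 200.0/13.57 = 14.74, so [stock] = 0.08166 x 14.74 = 1.20 M.

1.20 M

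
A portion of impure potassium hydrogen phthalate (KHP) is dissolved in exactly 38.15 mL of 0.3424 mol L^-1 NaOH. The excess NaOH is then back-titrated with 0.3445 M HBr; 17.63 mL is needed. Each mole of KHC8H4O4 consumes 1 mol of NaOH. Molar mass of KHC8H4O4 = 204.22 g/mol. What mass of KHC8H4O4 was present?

1.43 g

Total n(NaOH) added = 0.3424 x 0.03815 = 0.01306 mol.
n(HBr) used = 0.3445 x 0.01763 = 0.006074 mol, which equals the excess n(NaOH).
So n(NaOH) consumed by the sample = 0.01306 - 0.006074 = 0.006989 mol.
n(KHC8H4O4) = 0.006989 / 1 = 0.006989 mol.
mass = 0.006989 mol x 204.22 g/mol = 1.43 g.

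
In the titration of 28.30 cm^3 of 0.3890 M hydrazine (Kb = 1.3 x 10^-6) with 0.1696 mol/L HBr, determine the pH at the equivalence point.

n(N2H4) = 0.3890 x 0.02830 = 0.01101 mol; V(HBr) at equivalence = 0.01101/0.1696 = 0.06491 L.
At equivalence the base is fully converted to N2H5+; total volume = 0.09321 L, so [N2H5+] = 0.01101/0.09321 = 0.1181 M.
Ka(N2H5+) = Kw/Kb = 1.0e-14 / 1.3 x 10^-6 = 7.69e-9.
[H^+] = sqrt(Ka x [N2H5+]) = sqrt(7.69e-9 x 0.1181) = 3.01e-5 M.
pH = -log(3.01e-5) = 4.52.

4.52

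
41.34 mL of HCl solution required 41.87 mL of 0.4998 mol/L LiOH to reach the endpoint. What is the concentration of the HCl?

0.506 M

n(LiOH) delivered = 0.4998 x 0.04187 = 0.02093 mol.
For a 1:1 reaction, n(HCl) = 0.02093 mol.
[HCl] = 0.02093 mol / 0.04134 L = 0.506 M.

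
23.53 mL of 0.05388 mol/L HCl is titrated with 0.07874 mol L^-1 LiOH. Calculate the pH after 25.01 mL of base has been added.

n(acid) = 0.05388 x 0.02353 = 0.001268 mol; n(LiOH) added = 0.07874 x 0.02501 = 0.001969 mol.
Base is in excess by 0.001969 - 0.001268 = 0.0007015 mol in a total volume of 0.04854 L.
[OH^-] = 0.0007015/0.04854 = 0.01445 M, so pOH = 1.84 and pH = 14.00 - 1.84 = 12.16.

12.16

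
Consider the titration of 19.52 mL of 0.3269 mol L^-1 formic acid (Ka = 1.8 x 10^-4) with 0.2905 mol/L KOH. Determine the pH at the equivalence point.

n(HCOOH) = 0.3269 x 0.01952 = 0.006381 mol; V(KOH) at equivalence = 0.006381/0.2905 = 0.02197 L.
At equivalence all the acid is converted to HCOO-; total volume = 0.01952 + 0.02197 = 0.04149 L, so [HCOO-] = 0.006381/0.04149 = 0.1538 M.
Kb = Kw/Ka = 1.0e-14 / 1.8 x 10^-4 = 5.56e-11.
[OH^-] = sqrt(Kb x [HCOO-]) = sqrt(5.56e-11 x 0.1538) = 2.92e-6 M.
pOH = 5.53, so pH = 14.00 - 5.53 = 8.47.

8.47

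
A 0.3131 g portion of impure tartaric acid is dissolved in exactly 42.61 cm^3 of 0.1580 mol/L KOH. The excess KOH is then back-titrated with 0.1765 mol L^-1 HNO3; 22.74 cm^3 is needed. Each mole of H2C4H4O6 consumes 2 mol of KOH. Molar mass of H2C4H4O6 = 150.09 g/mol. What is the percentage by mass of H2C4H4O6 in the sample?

Total n(KOH) added = 0.1580 x 0.04261 = 0.006732 mol.
n(HNO3) used = 0.1765 x 0.02274 = 0.004014 mol, which equals the excess n(KOH).
So n(KOH) consumed by the sample = 0.006732 - 0.004014 = 0.002719 mol.
n(H2C4H4O6) = 0.002719 / 2 = 0.001359 mol.
mass H2C4H4O6 = 0.001359 x 150.09 = 0.2040 g, so %H2C4H4O6 = 0.2040/0.3131 x 100 = 65.2%.

65.2%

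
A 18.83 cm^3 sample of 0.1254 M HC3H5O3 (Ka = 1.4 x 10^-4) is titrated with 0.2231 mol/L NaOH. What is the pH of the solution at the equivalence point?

8.38

n(HC3H5O3) = 0.1254 x 0.01883 = 0.002361 mol; V(NaOH) at equivalence = 0.002361/0.2231 = 0.01058 L.
At equivalence all the acid is converted to C3H5O3-; total volume = 0.01883 + 0.01058 = 0.02941 L, so [C3H5O3-] = 0.002361/0.02941 = 0.08028 M.
Kb = Kw/Ka = 1.0e-14 / 1.4 x 10^-4 = 7.14e-11.
[OH^-] = sqrt(Kb x [C3H5O3-]) = sqrt(7.14e-11 x 0.08028) = 2.39e-6 M.
pOH = 5.62, so pH = 14.00 - 5.62 = 8.38.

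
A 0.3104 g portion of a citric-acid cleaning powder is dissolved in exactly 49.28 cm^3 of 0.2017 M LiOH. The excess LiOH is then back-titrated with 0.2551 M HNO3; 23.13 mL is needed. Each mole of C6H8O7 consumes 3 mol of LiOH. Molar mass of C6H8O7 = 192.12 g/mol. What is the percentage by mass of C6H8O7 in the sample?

Total n(LiOH) added = 0.2017 x 0.04928 = 0.009940 mol.
n(HNO3) used = 0.2551 x 0.02313 = 0.005900 mol, which equals the excess n(LiOH).
So n(LiOH) consumed by the sample = 0.009940 - 0.005900 = 0.004039 mol.
n(C6H8O7) = 0.004039 / 3 = 0.001346 mol.
mass C6H8O7 = 0.001346 x 192.12 = 0.2587 g, so %C6H8O7 = 0.2587/0.3104 x 100 = 83.3%.

83.3%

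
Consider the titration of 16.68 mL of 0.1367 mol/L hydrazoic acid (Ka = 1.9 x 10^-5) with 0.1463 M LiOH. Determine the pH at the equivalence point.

n(HN3) = 0.1367 x 0.01668 = 0.002280 mol; V(LiOH) at equivalence = 0.002280/0.1463 = 0.01559 L.
At equivalence all the acid is converted to N3-; total volume = 0.01668 + 0.01559 = 0.03227 L, so [N3-] = 0.002280/0.03227 = 0.07067 M.
Kb = Kw/Ka = 1.0e-14 / 1.9 x 10^-5 = 5.26e-10.
[OH^-] = sqrt(Kb x [N3-]) = sqrt(5.26e-10 x 0.07067) = 6.10e-6 M.
pOH = 5.21, so pH = 14.00 - 5.21 = 8.79.

8.79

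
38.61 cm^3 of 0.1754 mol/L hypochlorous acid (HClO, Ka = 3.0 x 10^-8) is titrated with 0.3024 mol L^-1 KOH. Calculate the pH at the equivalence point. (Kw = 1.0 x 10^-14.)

10.28

n(HClO) = 0.1754 x 0.03861 = 0.006772 mol; V(KOH) at equivalence = 0.006772/0.3024 = 0.02239 L.
At equivalence all the acid is converted to ClO-; total volume = 0.03861 + 0.02239 = 0.06100 L, so [ClO-] = 0.006772/0.06100 = 0.1110 M.
Kb = Kw/Ka = 1.0e-14 / 3.0 x 10^-8 = 3.33e-7.
[OH^-] = sqrt(Kb x [ClO-]) = sqrt(3.33e-7 x 0.1110) = 0.000192 M.
pOH = 3.72, so pH = 14.00 - 3.72 = 10.28.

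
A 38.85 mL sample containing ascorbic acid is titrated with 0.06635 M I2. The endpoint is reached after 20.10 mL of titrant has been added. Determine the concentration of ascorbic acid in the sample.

0.0343 M

n(I2) = 0.06635 x 0.02010 = 0.001334 mol.
From the balanced equation, 1 mol I2 reacts with 1 mol ascorbic acid, so n(ascorbic acid) = 0.001334 x 1/1 = 0.001334 mol.
[ascorbic acid] = 0.001334 / 0.03885 L = 0.0343 M.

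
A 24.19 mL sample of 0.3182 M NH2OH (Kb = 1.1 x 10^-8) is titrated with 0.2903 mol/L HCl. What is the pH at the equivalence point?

n(NH2OH) = 0.3182 x 0.02419 = 0.007697 mol; V(HCl) at equivalence = 0.007697/0.2903 = 0.02651 L.
At equivalence the base is fully converted to NH3OH+; total volume = 0.05070 L, so [NH3OH+] = 0.007697/0.05070 = 0.1518 M.
Ka(NH3OH+) = Kw/Kb = 1.0e-14 / 1.1 x 10^-8 = 9.09e-7.
[H^+] = sqrt(Ka x [NH3OH+]) = sqrt(9.09e-7 x 0.1518) = 0.000371 M.
pH = -log(0.000371) = 3.43.

3.43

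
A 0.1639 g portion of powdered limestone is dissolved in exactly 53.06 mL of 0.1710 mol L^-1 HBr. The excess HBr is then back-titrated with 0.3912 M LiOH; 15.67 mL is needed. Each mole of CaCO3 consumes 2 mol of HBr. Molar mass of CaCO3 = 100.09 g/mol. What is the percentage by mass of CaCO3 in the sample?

89.9%

Total n(HBr) added = 0.1710 x 0.05306 = 0.009073 mol.
n(LiOH) used = 0.3912 x 0.01567 = 0.006130 mol, which equals the excess n(HBr).
So n(HBr) consumed by the sample = 0.009073 - 0.006130 = 0.002943 mol.
n(CaCO3) = 0.002943 / 2 = 0.001472 mol.
mass CaCO3 = 0.001472 x 100.09 = 0.1473 g, so %CaCO3 = 0.1473/0.1639 x 100 = 89.9%.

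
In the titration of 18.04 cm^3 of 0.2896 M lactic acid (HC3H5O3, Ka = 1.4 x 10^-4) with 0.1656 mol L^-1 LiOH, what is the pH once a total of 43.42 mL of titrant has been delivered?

n(acid) = 0.2896 x 0.01804 = 0.005224 mol; n(LiOH) added = 0.1656 x 0.04342 = 0.007190 mol.
Base is in excess by 0.007190 - 0.005224 = 0.001966 mol in a total volume of 0.06146 L.
[OH^-] = 0.001966/0.06146 = 0.03199 M, so pOH = 1.50 and pH = 14.00 - 1.50 = 12.50.

12.50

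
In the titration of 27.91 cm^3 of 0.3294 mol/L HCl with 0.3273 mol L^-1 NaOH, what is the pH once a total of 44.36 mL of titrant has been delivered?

n(acid) = 0.3294 x 0.02791 = 0.009194 mol; n(NaOH) added = 0.3273 x 0.04436 = 0.01452 mol.
Base is in excess by 0.01452 - 0.009194 = 0.005325 mol in a total volume of 0.07227 L.
[OH^-] = 0.005325/0.07227 = 0.07369 M, so pOH = 1.13 and pH = 14.00 - 1.13 = 12.87.

12.87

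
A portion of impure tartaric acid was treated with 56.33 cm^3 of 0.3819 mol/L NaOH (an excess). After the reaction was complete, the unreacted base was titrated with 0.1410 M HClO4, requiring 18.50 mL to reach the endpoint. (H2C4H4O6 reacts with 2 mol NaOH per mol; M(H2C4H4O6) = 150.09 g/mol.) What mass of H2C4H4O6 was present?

1.42 g

Total n(NaOH) added = 0.3819 x 0.05633 = 0.02151 mol.
n(HClO4) used = 0.1410 x 0.01850 = 0.002608 mol, which equals the excess n(NaOH).
So n(NaOH) consumed by the sample = 0.02151 - 0.002608 = 0.01890 mol.
n(H2C4H4O6) = 0.01890 / 2 = 0.009452 mol.
mass = 0.009452 mol x 150.09 g/mol = 1.42 g.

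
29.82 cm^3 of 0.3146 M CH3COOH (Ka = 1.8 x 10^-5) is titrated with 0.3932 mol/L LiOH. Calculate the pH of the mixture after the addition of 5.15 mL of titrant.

Initial n(CH3COOH) = 0.3146 x 0.02982 = 0.009381 mol.
n(LiOH) added = 0.3932 x 0.005150 = 0.002025 mol, converting that many moles of CH3COOH to CH3COO-.
Remaining n(CH3COOH) = 0.007356 mol; n(CH3COO-) = 0.002025 mol.
By Henderson-Hasselbalch, pH = pKa + log([A^-]/[HA]) = 4.74 + log(0.002025/0.007356) = 4.74 + (-0.56) = 4.18.

4.18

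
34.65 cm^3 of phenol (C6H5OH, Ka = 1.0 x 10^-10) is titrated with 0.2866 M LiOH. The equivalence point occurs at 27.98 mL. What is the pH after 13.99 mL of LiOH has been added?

10.00

13.99 mL is exactly half the equivalence volume (27.98/2), i.e. the half-equivalence point.
There, n(HA) = n(A^-), so pH = pKa = -log(1.0 x 10^-10) = 10.00.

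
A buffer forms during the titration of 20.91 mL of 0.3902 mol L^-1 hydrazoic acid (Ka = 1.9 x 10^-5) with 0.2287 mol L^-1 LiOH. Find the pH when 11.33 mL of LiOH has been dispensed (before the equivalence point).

4.39

Initial n(HN3) = 0.3902 x 0.02091 = 0.008159 mol.
n(LiOH) added = 0.2287 x 0.01133 = 0.002591 mol, converting that many moles of HN3 to N3-.
Remaining n(HN3) = 0.005568 mol; n(N3-) = 0.002591 mol.
By Henderson-Hasselbalch, pH = pKa + log([A^-]/[HA]) = 4.72 + log(0.002591/0.005568) = 4.72 + (-0.33) = 4.39.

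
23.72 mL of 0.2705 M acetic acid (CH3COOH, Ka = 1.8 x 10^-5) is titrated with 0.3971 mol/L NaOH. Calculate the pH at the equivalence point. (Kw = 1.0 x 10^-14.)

n(CH3COOH) = 0.2705 x 0.02372 = 0.006416 mol; V(NaOH) at equivalence = 0.006416/0.3971 = 0.01616 L.
At equivalence all the acid is converted to CH3COO-; total volume = 0.02372 + 0.01616 = 0.03988 L, so [CH3COO-] = 0.006416/0.03988 = 0.1609 M.
Kb = Kw/Ka = 1.0e-14 / 1.8 x 10^-5 = 5.56e-10.
[OH^-] = sqrt(Kb x [CH3COO-]) = sqrt(5.56e-10 x 0.1609) = 9.45e-6 M.
pOH = 5.02, so pH = 14.00 - 5.02 = 8.98.

8.98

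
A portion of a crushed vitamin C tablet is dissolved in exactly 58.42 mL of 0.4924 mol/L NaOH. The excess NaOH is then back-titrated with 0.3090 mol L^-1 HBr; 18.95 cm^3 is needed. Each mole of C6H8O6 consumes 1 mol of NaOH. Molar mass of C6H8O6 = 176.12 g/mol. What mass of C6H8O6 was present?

4.03 g

Total n(NaOH) added = 0.4924 x 0.05842 = 0.02877 mol.
n(HBr) used = 0.3090 x 0.01895 = 0.005856 mol, which equals the excess n(NaOH).
So n(NaOH) consumed by the sample = 0.02877 - 0.005856 = 0.02291 mol.
n(C6H8O6) = 0.02291 / 1 = 0.02291 mol.
mass = 0.02291 mol x 176.12 g/mol = 4.03 g.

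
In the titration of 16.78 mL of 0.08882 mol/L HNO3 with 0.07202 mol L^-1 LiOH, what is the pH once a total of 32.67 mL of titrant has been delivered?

12.24

n(acid) = 0.08882 x 0.01678 = 0.001490 mol; n(LiOH) added = 0.07202 x 0.03267 = 0.002353 mol.
Base is in excess by 0.002353 - 0.001490 = 0.0008625 mol in a total volume of 0.04945 L.
[OH^-] = 0.0008625/0.04945 = 0.01744 M, so pOH = 1.76 and pH = 14.00 - 1.76 = 12.24.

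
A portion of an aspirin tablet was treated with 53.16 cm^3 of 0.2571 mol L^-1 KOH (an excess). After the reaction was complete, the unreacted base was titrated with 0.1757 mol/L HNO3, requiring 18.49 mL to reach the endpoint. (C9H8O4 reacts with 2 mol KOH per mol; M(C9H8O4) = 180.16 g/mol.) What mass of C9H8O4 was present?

Total n(KOH) added = 0.2571 x 0.05316 = 0.01367 mol.
n(HNO3) used = 0.1757 x 0.01849 = 0.003249 mol, which equals the excess n(KOH).
So n(KOH) consumed by the sample = 0.01367 - 0.003249 = 0.01042 mol.
n(C9H8O4) = 0.01042 / 2 = 0.005209 mol.
mass = 0.005209 mol x 180.16 g/mol = 0.939 g.

0.939 g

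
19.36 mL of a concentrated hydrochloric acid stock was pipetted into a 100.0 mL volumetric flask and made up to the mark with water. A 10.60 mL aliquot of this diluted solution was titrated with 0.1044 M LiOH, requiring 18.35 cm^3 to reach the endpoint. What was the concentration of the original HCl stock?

0.934 M

n(LiOH) = 0.1044 x 0.01835 = 0.001916 mol.
n(HCl) in the aliquot = 0.001916 mol.
[diluted HCl] = 0.001916 / 0.01060 = 0.1807 M.
Dilution factor = 100.0/19.36 = 5.165, so [stock] = 0.1807 x 5.165 = 0.934 M.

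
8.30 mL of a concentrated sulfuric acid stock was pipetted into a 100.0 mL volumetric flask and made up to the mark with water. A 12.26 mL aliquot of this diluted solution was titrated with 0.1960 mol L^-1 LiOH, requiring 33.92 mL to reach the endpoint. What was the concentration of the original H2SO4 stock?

n(LiOH) = 0.1960 x 0.03392 = 0.006648 mol.
n(H2SO4) in the aliquot = 0.006648 x 1/2 = 0.003324 mol.
[diluted H2SO4] = 0.003324 / 0.01226 = 0.2711 M.
Dilution factor = 100.0/8.300 = 12.05, so [stock] = 0.2711 x 12.05 = 3.27 M.

3.27 M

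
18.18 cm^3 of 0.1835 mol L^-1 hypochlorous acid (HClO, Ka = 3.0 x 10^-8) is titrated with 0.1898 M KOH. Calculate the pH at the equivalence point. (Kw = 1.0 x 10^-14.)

10.25

n(HClO) = 0.1835 x 0.01818 = 0.003336 mol; V(KOH) at equivalence = 0.003336/0.1898 = 0.01758 L.
At equivalence all the acid is converted to ClO-; total volume = 0.01818 + 0.01758 = 0.03576 L, so [ClO-] = 0.003336/0.03576 = 0.09330 M.
Kb = Kw/Ka = 1.0e-14 / 3.0 x 10^-8 = 3.33e-7.
[OH^-] = sqrt(Kb x [ClO-]) = sqrt(3.33e-7 x 0.09330) = 0.000176 M.
pOH = 3.75, so pH = 14.00 - 3.75 = 10.25.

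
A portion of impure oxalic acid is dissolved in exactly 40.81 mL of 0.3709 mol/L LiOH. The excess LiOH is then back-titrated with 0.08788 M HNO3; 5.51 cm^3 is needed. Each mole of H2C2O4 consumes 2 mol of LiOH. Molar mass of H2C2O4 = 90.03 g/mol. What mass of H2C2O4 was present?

Total n(LiOH) added = 0.3709 x 0.04081 = 0.01514 mol.
n(HNO3) used = 0.08788 x 0.005510 = 0.0004842 mol, which equals the excess n(LiOH).
So n(LiOH) consumed by the sample = 0.01514 - 0.0004842 = 0.01465 mol.
n(H2C2O4) = 0.01465 / 2 = 0.007326 mol.
mass = 0.007326 mol x 90.03 g/mol = 0.660 g.

0.660 g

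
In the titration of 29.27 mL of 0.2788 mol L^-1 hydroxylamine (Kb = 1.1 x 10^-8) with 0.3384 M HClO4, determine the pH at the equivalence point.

n(NH2OH) = 0.2788 x 0.02927 = 0.008160 mol; V(HClO4) at equivalence = 0.008160/0.3384 = 0.02411 L.
At equivalence the base is fully converted to NH3OH+; total volume = 0.05338 L, so [NH3OH+] = 0.008160/0.05338 = 0.1529 M.
Ka(NH3OH+) = Kw/Kb = 1.0e-14 / 1.1 x 10^-8 = 9.09e-7.
[H^+] = sqrt(Ka x [NH3OH+]) = sqrt(9.09e-7 x 0.1529) = 0.000373 M.
pH = -log(0.000373) = 3.43.

3.43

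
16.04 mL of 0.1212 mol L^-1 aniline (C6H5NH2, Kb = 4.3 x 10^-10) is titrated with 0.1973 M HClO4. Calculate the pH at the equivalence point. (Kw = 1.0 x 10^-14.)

n(C6H5NH2) = 0.1212 x 0.01604 = 0.001944 mol; V(HClO4) at equivalence = 0.001944/0.1973 = 0.009853 L.
At equivalence the base is fully converted to C6H5NH3+; total volume = 0.02589 L, so [C6H5NH3+] = 0.001944/0.02589 = 0.07508 M.
Ka(C6H5NH3+) = Kw/Kb = 1.0e-14 / 4.3 x 10^-10 = 2.33e-5.
[H^+] = sqrt(Ka x [C6H5NH3+]) = sqrt(2.33e-5 x 0.07508) = 0.00132 M.
pH = -log(0.00132) = 2.88.

2.88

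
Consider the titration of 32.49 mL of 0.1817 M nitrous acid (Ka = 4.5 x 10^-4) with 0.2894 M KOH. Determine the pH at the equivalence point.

n(HNO2) = 0.1817 x 0.03249 = 0.005903 mol; V(KOH) at equivalence = 0.005903/0.2894 = 0.02040 L.
At equivalence all the acid is converted to NO2-; total volume = 0.03249 + 0.02040 = 0.05289 L, so [NO2-] = 0.005903/0.05289 = 0.1116 M.
Kb = Kw/Ka = 1.0e-14 / 4.5 x 10^-4 = 2.22e-11.
[OH^-] = sqrt(Kb x [NO2-]) = sqrt(2.22e-11 x 0.1116) = 1.57e-6 M.
pOH = 5.80, so pH = 14.00 - 5.80 = 8.20.

8.20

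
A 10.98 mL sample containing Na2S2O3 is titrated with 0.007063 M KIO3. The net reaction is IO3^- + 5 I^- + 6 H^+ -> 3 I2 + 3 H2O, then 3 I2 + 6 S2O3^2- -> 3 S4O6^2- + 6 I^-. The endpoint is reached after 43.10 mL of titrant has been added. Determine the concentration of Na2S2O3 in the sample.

0.166 M

n(KIO3) = 0.007063 x 0.04310 = 0.0003044 mol.
From the balanced equation, 1 mol KIO3 reacts with 6 mol Na2S2O3, so n(Na2S2O3) = 0.0003044 x 6/1 = 0.001826 mol.
[Na2S2O3] = 0.001826 / 0.01098 L = 0.166 M.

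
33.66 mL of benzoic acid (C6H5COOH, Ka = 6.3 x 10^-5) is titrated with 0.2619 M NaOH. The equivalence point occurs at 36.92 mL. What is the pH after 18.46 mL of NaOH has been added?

18.46 mL is exactly half the equivalence volume (36.92/2), i.e. the half-equivalence point.
There, n(HA) = n(A^-), so pH = pKa = -log(6.3 x 10^-5) = 4.20.

4.20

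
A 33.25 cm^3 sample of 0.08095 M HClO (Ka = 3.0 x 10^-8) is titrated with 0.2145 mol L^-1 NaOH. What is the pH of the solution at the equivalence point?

10.15

n(HClO) = 0.08095 x 0.03325 = 0.002692 mol; V(NaOH) at equivalence = 0.002692/0.2145 = 0.01255 L.
At equivalence all the acid is converted to ClO-; total volume = 0.03325 + 0.01255 = 0.04580 L, so [ClO-] = 0.002692/0.04580 = 0.05877 M.
Kb = Kw/Ka = 1.0e-14 / 3.0 x 10^-8 = 3.33e-7.
[OH^-] = sqrt(Kb x [ClO-]) = sqrt(3.33e-7 x 0.05877) = 0.000140 M.
pOH = 3.85, so pH = 14.00 - 3.85 = 10.15.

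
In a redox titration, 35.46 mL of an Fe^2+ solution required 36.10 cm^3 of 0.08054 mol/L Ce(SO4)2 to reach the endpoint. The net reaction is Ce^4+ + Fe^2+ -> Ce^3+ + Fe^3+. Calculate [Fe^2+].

0.0820 M

n(Ce(SO4)2) = 0.08054 x 0.03610 = 0.002907 mol.
From the balanced equation, 1 mol Ce(SO4)2 reacts with 1 mol Fe^2+, so n(Fe^2+) = 0.002907 x 1/1 = 0.002907 mol.
[Fe^2+] = 0.002907 / 0.03546 L = 0.0820 M.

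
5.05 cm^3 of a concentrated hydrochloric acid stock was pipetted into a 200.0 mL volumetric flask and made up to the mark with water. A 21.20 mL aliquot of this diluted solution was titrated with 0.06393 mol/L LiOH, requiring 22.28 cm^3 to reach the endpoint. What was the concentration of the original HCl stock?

2.66 M

n(LiOH) = 0.06393 x 0.02228 = 0.001424 mol.
n(HCl) in the aliquot = 0.001424 mol.
[diluted HCl] = 0.001424 / 0.02120 = 0.06719 M.
Dilution factor = 200.0/5.050 = 39.60, so [stock] = 0.06719 x 39.60 = 2.66 M.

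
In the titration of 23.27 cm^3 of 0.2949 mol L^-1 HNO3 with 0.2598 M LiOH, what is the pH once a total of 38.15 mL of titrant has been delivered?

n(acid) = 0.2949 x 0.02327 = 0.006862 mol; n(LiOH) added = 0.2598 x 0.03815 = 0.009911 mol.
Base is in excess by 0.009911 - 0.006862 = 0.003049 mol in a total volume of 0.06142 L.
[OH^-] = 0.003049/0.06142 = 0.04964 M, so pOH = 1.30 and pH = 14.00 - 1.30 = 12.70.

12.70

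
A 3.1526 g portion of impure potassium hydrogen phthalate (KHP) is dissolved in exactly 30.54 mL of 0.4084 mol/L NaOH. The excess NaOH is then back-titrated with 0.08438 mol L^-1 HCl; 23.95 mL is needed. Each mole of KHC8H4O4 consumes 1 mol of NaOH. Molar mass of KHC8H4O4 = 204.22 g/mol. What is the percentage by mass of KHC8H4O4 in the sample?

Total n(NaOH) added = 0.4084 x 0.03054 = 0.01247 mol.
n(HCl) used = 0.08438 x 0.02395 = 0.002021 mol, which equals the excess n(NaOH).
So n(NaOH) consumed by the sample = 0.01247 - 0.002021 = 0.01045 mol.
n(KHC8H4O4) = 0.01045 / 1 = 0.01045 mol.
mass KHC8H4O4 = 0.01045 x 204.22 = 2.134 g, so %KHC8H4O4 = 2.134/3.1526 x 100 = 67.7%.

67.7%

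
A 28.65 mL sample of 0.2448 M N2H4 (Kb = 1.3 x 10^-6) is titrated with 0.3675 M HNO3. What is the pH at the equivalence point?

n(N2H4) = 0.2448 x 0.02865 = 0.007014 mol; V(HNO3) at equivalence = 0.007014/0.3675 = 0.01908 L.
At equivalence the base is fully converted to N2H5+; total volume = 0.04773 L, so [N2H5+] = 0.007014/0.04773 = 0.1469 M.
Ka(N2H5+) = Kw/Kb = 1.0e-14 / 1.3 x 10^-6 = 7.69e-9.
[H^+] = sqrt(Ka x [N2H5+]) = sqrt(7.69e-9 x 0.1469) = 3.36e-5 M.
pH = -log(3.36e-5) = 4.47.

4.47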